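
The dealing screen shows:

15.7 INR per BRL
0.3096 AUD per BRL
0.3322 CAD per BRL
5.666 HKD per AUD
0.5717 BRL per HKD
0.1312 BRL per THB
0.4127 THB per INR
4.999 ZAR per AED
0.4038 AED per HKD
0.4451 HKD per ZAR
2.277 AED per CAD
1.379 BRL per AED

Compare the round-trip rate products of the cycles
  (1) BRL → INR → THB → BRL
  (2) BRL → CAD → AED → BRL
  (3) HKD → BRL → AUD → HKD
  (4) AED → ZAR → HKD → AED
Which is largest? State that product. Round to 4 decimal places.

(1) 15.7 × 0.4127 × 0.1312 = 0.85010
(2) 0.3322 × 2.277 × 1.379 = 1.04310
(3) 0.5717 × 0.3096 × 5.666 = 1.00287
(4) 4.999 × 0.4451 × 0.4038 = 0.89848
Highest is cycle (2) at 1.0431 (>1, arbitrage).

1.0431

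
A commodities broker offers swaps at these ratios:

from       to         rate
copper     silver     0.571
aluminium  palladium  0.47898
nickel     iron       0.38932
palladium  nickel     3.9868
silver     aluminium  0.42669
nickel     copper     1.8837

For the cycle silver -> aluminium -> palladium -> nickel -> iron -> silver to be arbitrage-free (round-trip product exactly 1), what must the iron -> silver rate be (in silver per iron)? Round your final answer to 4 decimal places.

3.1524

Known legs of the cycle: 0.42669 × 0.47898 × 3.9868 × 0.38932 = 0.3172203271700207712
For no arbitrage the full-cycle product must be 1, so the missing rate is 1 / 0.3172203271700207712 ≈ 3.152383.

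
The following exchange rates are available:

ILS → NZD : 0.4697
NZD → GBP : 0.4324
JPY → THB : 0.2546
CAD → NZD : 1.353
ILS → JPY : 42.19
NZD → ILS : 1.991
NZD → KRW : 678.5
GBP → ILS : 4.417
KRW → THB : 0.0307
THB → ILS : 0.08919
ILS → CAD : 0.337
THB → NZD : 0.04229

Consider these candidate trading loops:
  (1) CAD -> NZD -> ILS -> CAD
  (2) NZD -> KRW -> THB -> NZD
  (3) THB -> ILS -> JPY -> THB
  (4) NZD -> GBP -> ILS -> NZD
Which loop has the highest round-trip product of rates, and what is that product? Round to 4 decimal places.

(1) 1.353 × 1.991 × 0.337 = 0.90782
(2) 678.5 × 0.0307 × 0.04229 = 0.88090
(3) 0.08919 × 42.19 × 0.2546 = 0.95804
(4) 0.4324 × 4.417 × 0.4697 = 0.89709
Highest is cycle (3) at 0.9580 (≤1, no arbitrage).

0.9580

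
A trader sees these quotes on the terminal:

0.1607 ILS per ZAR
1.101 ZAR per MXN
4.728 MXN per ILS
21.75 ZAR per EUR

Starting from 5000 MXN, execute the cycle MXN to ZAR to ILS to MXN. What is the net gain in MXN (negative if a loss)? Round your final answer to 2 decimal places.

-817.36

5000 MXN × 1.101 = 5505 ZAR
5505 ZAR × 0.1607 = 884.6535 ILS
884.6535 ILS × 4.728 = 4182.641748 MXN
Net change: 4182.641748 − 5000 = -817.358252 MXN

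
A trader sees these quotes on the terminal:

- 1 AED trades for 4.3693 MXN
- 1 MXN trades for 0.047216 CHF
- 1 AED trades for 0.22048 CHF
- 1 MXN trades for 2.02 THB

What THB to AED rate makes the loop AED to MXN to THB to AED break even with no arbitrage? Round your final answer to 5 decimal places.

0.11330

Known legs of the cycle: 4.3693 × 2.02 = 8.825986
For no arbitrage the full-cycle product must be 1, so the missing rate is 1 / 8.825986 ≈ 0.1133018.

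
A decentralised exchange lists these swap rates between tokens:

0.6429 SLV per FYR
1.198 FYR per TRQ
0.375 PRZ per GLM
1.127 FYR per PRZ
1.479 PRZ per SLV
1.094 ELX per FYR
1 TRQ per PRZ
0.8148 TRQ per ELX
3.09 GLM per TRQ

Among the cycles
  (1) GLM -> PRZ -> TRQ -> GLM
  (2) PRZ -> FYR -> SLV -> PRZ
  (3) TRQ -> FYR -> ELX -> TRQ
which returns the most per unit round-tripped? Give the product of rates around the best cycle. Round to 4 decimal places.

1.1588

(1) 0.375 × 1 × 3.09 = 1.15875
(2) 1.127 × 0.6429 × 1.479 = 1.07161
(3) 1.198 × 1.094 × 0.8148 = 1.06789
Highest is cycle (1) at 1.1588 (>1, arbitrage).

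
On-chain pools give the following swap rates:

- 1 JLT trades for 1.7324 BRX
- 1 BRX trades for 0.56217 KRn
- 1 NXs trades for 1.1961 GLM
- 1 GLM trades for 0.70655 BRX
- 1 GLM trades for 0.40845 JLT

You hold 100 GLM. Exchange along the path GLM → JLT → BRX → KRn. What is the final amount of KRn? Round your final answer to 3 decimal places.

39.779

100 GLM × 0.40845 = 40.845 JLT
40.845 JLT × 1.7324 = 70.759878 BRX
70.759878 BRX × 0.56217 = 39.77908061526 KRn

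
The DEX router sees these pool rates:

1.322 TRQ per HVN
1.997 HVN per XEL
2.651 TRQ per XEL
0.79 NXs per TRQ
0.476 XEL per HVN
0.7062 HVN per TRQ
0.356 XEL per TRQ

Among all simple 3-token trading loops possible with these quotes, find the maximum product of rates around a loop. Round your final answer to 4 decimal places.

TRQ→XEL→HVN→TRQ: 0.356 × 1.997 × 1.322 = 0.93985
TRQ→HVN→XEL→TRQ: 0.7062 × 0.476 × 2.651 = 0.89114
Maximum is TRQ→XEL→HVN→TRQ at 0.9399; no arbitrage — every cycle loses value.

0.9399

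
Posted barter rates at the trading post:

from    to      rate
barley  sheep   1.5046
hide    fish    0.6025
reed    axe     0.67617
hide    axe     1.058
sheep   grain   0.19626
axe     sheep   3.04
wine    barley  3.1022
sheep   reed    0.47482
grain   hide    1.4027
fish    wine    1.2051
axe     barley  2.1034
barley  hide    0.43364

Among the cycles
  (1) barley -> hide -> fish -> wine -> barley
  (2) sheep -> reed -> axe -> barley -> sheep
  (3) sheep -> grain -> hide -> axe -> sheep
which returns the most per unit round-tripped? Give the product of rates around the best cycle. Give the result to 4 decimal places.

(1) 0.43364 × 0.6025 × 1.2051 × 3.1022 = 0.97674
(2) 0.47482 × 0.67617 × 2.1034 × 1.5046 = 1.01608
(3) 0.19626 × 1.4027 × 1.058 × 3.04 = 0.88543
Highest is cycle (2) at 1.0161 (>1, arbitrage).

1.0161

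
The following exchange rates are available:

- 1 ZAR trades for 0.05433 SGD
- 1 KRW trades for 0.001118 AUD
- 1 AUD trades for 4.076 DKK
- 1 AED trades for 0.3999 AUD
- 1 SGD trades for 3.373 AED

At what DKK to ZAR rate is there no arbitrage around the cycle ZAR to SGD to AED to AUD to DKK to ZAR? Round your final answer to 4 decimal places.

3.3478

Known legs of the cycle: 0.05433 × 3.373 × 0.3999 × 4.076 = 0.298704403961316
For no arbitrage the full-cycle product must be 1, so the missing rate is 1 / 0.298704403961316 ≈ 3.347791.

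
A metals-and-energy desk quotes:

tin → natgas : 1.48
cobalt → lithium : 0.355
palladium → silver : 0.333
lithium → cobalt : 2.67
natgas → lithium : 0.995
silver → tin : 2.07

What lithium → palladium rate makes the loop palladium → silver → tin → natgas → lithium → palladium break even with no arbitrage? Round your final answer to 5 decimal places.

0.98515

Known legs of the cycle: 0.333 × 2.07 × 1.48 × 0.995 = 1.015077906
For no arbitrage the full-cycle product must be 1, so the missing rate is 1 / 1.015077906 ≈ 0.9851461.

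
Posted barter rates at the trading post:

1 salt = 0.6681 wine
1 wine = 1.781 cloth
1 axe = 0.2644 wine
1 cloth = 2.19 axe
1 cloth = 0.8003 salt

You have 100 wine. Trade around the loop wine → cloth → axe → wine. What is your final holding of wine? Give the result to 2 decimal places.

100 wine × 1.781 = 178.1 cloth
178.1 cloth × 2.19 = 390.039 axe
390.039 axe × 0.2644 = 103.1263116 wine

103.13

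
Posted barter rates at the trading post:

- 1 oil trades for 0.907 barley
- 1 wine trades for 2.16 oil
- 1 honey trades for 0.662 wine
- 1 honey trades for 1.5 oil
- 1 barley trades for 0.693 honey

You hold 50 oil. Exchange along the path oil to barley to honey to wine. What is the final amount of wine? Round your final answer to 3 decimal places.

50 oil × 0.907 = 45.35 barley
45.35 barley × 0.693 = 31.42755 honey
31.42755 honey × 0.662 = 20.8050381 wine

20.805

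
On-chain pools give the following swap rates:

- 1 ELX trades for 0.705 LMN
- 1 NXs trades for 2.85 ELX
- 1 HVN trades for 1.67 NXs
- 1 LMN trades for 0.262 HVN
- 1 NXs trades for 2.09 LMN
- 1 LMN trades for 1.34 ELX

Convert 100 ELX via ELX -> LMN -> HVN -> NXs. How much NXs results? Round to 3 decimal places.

30.847

100 ELX × 0.705 = 70.5 LMN
70.5 LMN × 0.262 = 18.471 HVN
18.471 HVN × 1.67 = 30.84657 NXs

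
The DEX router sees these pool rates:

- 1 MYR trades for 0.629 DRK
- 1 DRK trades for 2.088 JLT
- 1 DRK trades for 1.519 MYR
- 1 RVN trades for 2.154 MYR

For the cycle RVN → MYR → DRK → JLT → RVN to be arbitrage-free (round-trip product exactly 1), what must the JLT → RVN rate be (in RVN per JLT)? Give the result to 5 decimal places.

Known legs of the cycle: 2.154 × 0.629 × 2.088 = 2.828960208
For no arbitrage the full-cycle product must be 1, so the missing rate is 1 / 2.828960208 ≈ 0.3534868.

0.35349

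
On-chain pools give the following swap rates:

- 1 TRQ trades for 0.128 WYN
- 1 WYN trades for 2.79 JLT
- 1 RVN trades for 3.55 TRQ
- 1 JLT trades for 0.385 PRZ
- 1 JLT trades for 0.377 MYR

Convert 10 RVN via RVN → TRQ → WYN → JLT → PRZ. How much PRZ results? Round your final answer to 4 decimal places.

10 RVN × 3.55 = 35.5 TRQ
35.5 TRQ × 0.128 = 4.544 WYN
4.544 WYN × 2.79 = 12.67776 JLT
12.67776 JLT × 0.385 = 4.8809376 PRZ

4.8809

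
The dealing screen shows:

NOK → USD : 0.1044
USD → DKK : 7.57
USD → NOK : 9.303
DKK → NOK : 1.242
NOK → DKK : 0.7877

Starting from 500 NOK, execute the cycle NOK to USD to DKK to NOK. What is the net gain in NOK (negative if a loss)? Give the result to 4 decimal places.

500 NOK × 0.1044 = 52.2 USD
52.2 USD × 7.57 = 395.154 DKK
395.154 DKK × 1.242 = 490.781268 NOK
Net change: 490.781268 − 500 = -9.218732 NOK

-9.2187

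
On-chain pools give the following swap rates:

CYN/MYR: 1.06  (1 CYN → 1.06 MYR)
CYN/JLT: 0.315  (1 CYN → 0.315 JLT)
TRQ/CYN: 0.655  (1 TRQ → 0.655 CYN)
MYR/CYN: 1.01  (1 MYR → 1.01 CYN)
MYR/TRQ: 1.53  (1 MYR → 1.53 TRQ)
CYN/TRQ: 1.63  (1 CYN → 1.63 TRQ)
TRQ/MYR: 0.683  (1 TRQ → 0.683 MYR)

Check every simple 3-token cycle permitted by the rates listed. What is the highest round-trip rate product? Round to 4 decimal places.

CYN→TRQ→MYR→CYN: 1.63 × 0.683 × 1.01 = 1.12442
CYN→MYR→TRQ→CYN: 1.06 × 1.53 × 0.655 = 1.06228
Maximum is CYN→TRQ→MYR→CYN at 1.1244; arbitrage exists.

1.1244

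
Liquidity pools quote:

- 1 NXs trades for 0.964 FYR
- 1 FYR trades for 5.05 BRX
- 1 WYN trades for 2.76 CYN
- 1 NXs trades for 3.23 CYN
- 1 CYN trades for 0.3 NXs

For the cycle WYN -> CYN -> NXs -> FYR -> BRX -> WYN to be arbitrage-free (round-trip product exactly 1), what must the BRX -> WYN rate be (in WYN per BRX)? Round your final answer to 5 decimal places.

0.24809

Known legs of the cycle: 2.76 × 0.3 × 0.964 × 5.05 = 4.0308696
For no arbitrage the full-cycle product must be 1, so the missing rate is 1 / 4.0308696 ≈ 0.2480854.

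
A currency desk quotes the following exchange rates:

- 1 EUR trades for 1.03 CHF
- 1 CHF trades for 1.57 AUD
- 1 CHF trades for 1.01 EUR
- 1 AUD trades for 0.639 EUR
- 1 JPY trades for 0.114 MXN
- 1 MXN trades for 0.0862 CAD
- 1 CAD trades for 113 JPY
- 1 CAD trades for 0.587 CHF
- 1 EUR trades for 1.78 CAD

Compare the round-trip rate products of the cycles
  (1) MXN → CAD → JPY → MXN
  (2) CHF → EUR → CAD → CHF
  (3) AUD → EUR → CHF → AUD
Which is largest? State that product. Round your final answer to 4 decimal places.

(1) 0.0862 × 113 × 0.114 = 1.11043
(2) 1.01 × 1.78 × 0.587 = 1.05531
(3) 0.639 × 1.03 × 1.57 = 1.03333
Highest is cycle (1) at 1.1104 (>1, arbitrage).

1.1104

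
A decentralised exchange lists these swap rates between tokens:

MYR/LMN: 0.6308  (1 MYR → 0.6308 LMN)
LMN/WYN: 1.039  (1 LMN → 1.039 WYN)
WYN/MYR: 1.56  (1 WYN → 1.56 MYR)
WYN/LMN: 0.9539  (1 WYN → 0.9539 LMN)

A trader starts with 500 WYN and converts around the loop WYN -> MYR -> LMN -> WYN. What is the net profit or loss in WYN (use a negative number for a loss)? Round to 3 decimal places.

11.213

500 WYN × 1.56 = 780 MYR
780 MYR × 0.6308 = 492.024 LMN
492.024 LMN × 1.039 = 511.212936 WYN
Net change: 511.212936 − 500 = 11.212936 WYN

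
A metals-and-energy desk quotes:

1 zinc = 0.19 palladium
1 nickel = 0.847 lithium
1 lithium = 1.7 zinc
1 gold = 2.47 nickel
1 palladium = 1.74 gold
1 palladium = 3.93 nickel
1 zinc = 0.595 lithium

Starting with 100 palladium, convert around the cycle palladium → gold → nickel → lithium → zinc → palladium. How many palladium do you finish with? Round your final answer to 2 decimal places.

117.58

100 palladium × 1.74 = 174 gold
174 gold × 2.47 = 429.78 nickel
429.78 nickel × 0.847 = 364.02366 lithium
364.02366 lithium × 1.7 = 618.840222 zinc
618.840222 zinc × 0.19 = 117.57964218 palladium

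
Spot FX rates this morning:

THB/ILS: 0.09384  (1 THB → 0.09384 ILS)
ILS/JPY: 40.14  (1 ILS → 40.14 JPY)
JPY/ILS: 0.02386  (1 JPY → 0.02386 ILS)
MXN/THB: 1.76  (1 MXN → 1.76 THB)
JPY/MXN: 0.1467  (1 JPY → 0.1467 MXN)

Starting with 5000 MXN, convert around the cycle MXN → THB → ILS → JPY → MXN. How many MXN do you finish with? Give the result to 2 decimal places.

4862.71

5000 MXN × 1.76 = 8800 THB
8800 THB × 0.09384 = 825.792 ILS
825.792 ILS × 40.14 = 33147.29088 JPY
33147.29088 JPY × 0.1467 = 4862.707572096 MXN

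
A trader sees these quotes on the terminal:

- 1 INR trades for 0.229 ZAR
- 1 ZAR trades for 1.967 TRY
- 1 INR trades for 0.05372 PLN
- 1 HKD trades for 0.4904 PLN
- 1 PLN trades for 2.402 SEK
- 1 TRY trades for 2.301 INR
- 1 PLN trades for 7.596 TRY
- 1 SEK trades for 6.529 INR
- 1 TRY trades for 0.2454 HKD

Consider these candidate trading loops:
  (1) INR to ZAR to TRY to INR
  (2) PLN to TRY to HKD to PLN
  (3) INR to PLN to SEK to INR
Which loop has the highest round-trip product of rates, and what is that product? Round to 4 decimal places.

1.0365

(1) 0.229 × 1.967 × 2.301 = 1.03647
(2) 7.596 × 0.2454 × 0.4904 = 0.91413
(3) 0.05372 × 2.402 × 6.529 = 0.84247
Highest is cycle (1) at 1.0365 (>1, arbitrage).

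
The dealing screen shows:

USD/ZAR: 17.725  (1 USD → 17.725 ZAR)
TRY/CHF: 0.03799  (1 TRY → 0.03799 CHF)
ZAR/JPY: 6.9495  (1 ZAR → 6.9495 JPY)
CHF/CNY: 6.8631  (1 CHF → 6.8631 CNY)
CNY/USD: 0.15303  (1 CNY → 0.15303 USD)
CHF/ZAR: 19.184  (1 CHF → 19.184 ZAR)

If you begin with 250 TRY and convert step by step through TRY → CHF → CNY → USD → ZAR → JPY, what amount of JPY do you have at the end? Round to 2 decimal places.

250 TRY × 0.03799 = 9.4975 CHF
9.4975 CHF × 6.8631 = 65.18229225 CNY
65.18229225 CNY × 0.15303 = 9.9748461830175 USD
9.9748461830175 USD × 17.725 = 176.8041485939851875 ZAR
176.8041485939851875 ZAR × 6.9495 = 1228.70043065390006053125 JPY

1228.70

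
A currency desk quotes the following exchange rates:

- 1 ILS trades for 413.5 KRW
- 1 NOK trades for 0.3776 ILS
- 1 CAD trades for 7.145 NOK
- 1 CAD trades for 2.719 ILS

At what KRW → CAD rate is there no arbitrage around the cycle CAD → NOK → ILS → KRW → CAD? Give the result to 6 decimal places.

Known legs of the cycle: 7.145 × 0.3776 × 413.5 = 1115.603152
For no arbitrage the full-cycle product must be 1, so the missing rate is 1 / 1115.603152 ≈ 0.00089638.

0.000896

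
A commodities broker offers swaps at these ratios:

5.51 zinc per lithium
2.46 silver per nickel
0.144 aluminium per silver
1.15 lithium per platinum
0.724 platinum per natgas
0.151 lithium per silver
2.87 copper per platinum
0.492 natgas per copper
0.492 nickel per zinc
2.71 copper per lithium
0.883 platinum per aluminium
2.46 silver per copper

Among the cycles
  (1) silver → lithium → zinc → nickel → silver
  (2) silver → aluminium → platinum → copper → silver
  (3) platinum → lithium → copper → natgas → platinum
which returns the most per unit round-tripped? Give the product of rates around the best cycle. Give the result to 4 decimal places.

1.1101

(1) 0.151 × 5.51 × 0.492 × 2.46 = 1.00700
(2) 0.144 × 0.883 × 2.87 × 2.46 = 0.89772
(3) 1.15 × 2.71 × 0.492 × 0.724 = 1.11012
Highest is cycle (3) at 1.1101 (>1, arbitrage).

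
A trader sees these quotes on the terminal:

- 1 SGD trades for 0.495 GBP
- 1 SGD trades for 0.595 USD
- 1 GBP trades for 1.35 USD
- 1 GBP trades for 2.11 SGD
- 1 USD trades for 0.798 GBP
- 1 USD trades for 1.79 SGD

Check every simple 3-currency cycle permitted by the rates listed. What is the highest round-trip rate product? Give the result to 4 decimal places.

GBP→USD→SGD→GBP: 1.35 × 1.79 × 0.495 = 1.19617
GBP→SGD→USD→GBP: 2.11 × 0.595 × 0.798 = 1.00185
Maximum is GBP→USD→SGD→GBP at 1.1962; arbitrage exists.

1.1962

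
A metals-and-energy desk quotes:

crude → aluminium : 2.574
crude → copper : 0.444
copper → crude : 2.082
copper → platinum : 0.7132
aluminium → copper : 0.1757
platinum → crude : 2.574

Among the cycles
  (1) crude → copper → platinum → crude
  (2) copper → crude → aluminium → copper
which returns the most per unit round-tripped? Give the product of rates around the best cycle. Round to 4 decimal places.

0.9416

(1) 0.444 × 0.7132 × 2.574 = 0.81508
(2) 2.082 × 2.574 × 0.1757 = 0.94159
Highest is cycle (2) at 0.9416 (≤1, no arbitrage).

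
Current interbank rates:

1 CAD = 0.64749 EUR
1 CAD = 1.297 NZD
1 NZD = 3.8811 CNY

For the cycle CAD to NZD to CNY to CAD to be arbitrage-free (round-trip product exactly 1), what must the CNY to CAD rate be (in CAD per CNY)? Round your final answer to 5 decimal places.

Known legs of the cycle: 1.297 × 3.8811 = 5.0337867
For no arbitrage the full-cycle product must be 1, so the missing rate is 1 / 5.0337867 ≈ 0.1986576.

0.19866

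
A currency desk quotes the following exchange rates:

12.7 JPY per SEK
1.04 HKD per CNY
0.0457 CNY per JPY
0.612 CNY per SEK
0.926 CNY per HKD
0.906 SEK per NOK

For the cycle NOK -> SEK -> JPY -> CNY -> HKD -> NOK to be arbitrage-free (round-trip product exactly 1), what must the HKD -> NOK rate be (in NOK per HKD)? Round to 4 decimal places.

1.8286

Known legs of the cycle: 0.906 × 12.7 × 0.0457 × 1.04 = 0.5468666736
For no arbitrage the full-cycle product must be 1, so the missing rate is 1 / 0.5468666736 ≈ 1.828599.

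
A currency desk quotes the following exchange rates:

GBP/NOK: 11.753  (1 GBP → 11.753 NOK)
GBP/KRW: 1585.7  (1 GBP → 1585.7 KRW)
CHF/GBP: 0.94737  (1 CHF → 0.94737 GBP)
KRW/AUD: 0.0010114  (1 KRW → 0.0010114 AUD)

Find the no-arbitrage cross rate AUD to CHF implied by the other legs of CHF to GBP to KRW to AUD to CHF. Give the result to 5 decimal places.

0.65817

Known legs of the cycle: 0.94737 × 1585.7 × 0.0010114 = 1.5193701975426
For no arbitrage the full-cycle product must be 1, so the missing rate is 1 / 1.5193701975426 ≈ 0.6581674.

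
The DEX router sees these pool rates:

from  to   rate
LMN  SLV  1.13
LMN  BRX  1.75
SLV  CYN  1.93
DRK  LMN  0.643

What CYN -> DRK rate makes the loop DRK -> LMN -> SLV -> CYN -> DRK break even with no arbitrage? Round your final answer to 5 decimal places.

0.71310

Known legs of the cycle: 0.643 × 1.13 × 1.93 = 1.4023187
For no arbitrage the full-cycle product must be 1, so the missing rate is 1 / 1.4023187 ≈ 0.7131047.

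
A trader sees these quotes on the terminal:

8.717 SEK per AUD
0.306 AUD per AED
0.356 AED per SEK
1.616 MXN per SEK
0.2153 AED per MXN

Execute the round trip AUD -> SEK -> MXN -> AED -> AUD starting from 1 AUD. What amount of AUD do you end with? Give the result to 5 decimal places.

0.92806

1 AUD × 8.717 = 8.717 SEK
8.717 SEK × 1.616 = 14.086672 MXN
14.086672 MXN × 0.2153 = 3.0328604816 AED
3.0328604816 AED × 0.306 = 0.9280553073696 AUD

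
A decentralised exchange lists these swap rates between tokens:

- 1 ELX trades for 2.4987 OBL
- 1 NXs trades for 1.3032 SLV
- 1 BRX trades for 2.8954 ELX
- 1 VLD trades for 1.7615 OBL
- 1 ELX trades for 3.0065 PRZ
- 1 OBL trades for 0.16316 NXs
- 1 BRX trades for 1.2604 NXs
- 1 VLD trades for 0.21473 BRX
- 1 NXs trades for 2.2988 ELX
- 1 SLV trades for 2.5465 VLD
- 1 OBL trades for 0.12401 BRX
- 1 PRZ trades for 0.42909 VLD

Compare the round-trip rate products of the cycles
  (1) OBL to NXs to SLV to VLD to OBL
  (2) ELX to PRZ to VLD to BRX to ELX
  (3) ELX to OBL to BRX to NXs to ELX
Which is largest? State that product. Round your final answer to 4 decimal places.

0.9538

(1) 0.16316 × 1.3032 × 2.5465 × 1.7615 = 0.95379
(2) 3.0065 × 0.42909 × 0.21473 × 2.8954 = 0.80207
(3) 2.4987 × 0.12401 × 1.2604 × 2.2988 = 0.89780
Highest is cycle (1) at 0.9538 (≤1, no arbitrage).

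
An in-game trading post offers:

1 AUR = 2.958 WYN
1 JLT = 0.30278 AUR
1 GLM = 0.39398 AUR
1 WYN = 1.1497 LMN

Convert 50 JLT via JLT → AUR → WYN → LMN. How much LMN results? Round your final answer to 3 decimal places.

50 JLT × 0.30278 = 15.139 AUR
15.139 AUR × 2.958 = 44.781162 WYN
44.781162 WYN × 1.1497 = 51.4849019514 LMN

51.485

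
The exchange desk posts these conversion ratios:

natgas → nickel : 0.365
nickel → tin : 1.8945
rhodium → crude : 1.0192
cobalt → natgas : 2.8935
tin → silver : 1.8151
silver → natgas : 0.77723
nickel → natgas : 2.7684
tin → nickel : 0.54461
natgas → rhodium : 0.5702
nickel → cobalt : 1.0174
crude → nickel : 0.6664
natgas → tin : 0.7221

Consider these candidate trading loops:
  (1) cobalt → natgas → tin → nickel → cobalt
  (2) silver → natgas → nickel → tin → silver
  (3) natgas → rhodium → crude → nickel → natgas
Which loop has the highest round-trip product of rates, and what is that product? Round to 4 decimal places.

(1) 2.8935 × 0.7221 × 0.54461 × 1.0174 = 1.15771
(2) 0.77723 × 0.365 × 1.8945 × 1.8151 = 0.97552
(3) 0.5702 × 1.0192 × 0.6664 × 2.7684 = 1.07214
Highest is cycle (1) at 1.1577 (>1, arbitrage).

1.1577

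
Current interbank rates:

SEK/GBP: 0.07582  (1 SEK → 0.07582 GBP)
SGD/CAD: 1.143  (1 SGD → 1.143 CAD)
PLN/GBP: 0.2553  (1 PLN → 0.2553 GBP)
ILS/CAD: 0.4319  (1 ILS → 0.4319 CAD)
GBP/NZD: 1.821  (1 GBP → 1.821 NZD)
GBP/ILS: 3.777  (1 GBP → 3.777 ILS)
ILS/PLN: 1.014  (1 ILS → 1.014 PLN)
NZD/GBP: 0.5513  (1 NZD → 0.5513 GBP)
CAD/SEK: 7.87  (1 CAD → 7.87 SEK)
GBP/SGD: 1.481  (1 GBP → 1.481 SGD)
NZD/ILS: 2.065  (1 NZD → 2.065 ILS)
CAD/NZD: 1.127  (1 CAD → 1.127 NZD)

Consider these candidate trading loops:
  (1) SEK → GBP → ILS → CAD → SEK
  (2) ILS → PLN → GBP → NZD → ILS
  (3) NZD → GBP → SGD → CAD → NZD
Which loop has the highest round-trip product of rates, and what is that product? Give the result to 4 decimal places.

1.0518

(1) 0.07582 × 3.777 × 0.4319 × 7.87 = 0.97339
(2) 1.014 × 0.2553 × 1.821 × 2.065 = 0.97346
(3) 0.5513 × 1.481 × 1.143 × 1.127 = 1.05175
Highest is cycle (3) at 1.0518 (>1, arbitrage).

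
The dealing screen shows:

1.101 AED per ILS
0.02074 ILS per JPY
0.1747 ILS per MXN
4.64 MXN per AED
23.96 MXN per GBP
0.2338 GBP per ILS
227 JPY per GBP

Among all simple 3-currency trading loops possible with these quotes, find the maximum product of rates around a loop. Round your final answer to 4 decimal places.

JPY→ILS→GBP→JPY: 0.02074 × 0.2338 × 227 = 1.10073
MXN→ILS→GBP→MXN: 0.1747 × 0.2338 × 23.96 = 0.97864
MXN→ILS→AED→MXN: 0.1747 × 1.101 × 4.64 = 0.89248
Maximum is JPY→ILS→GBP→JPY at 1.1007; arbitrage exists.

1.1007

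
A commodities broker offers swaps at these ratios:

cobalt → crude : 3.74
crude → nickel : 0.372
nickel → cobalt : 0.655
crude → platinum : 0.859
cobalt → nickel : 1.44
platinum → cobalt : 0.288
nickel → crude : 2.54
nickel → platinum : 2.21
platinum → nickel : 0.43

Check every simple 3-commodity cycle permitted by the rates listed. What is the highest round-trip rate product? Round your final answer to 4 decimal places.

crude→platinum→nickel→crude: 0.859 × 0.43 × 2.54 = 0.93820
crude→platinum→cobalt→crude: 0.859 × 0.288 × 3.74 = 0.92525
platinum→cobalt→nickel→platinum: 0.288 × 1.44 × 2.21 = 0.91653
crude→nickel→cobalt→crude: 0.372 × 0.655 × 3.74 = 0.91129
Maximum is crude→platinum→nickel→crude at 0.9382; no arbitrage — every cycle loses value.

0.9382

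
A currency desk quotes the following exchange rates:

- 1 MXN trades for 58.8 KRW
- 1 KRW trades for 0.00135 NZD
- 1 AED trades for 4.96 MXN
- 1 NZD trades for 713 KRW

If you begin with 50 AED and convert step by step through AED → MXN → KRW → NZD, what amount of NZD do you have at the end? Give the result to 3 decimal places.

50 AED × 4.96 = 248 MXN
248 MXN × 58.8 = 14582.4 KRW
14582.4 KRW × 0.00135 = 19.68624 NZD

19.686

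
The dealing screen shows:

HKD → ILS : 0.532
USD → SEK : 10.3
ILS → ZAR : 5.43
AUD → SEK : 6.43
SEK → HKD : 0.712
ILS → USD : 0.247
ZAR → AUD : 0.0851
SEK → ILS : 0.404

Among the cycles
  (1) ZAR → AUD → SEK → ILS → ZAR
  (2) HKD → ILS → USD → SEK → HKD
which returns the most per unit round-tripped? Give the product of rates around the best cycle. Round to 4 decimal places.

1.2004

(1) 0.0851 × 6.43 × 0.404 × 5.43 = 1.20039
(2) 0.532 × 0.247 × 10.3 × 0.712 = 0.96366
Highest is cycle (1) at 1.2004 (>1, arbitrage).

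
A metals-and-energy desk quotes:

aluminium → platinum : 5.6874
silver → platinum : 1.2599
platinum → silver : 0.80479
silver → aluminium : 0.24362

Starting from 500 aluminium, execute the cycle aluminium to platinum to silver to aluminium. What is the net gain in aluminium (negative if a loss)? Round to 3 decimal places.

500 aluminium × 5.6874 = 2843.7 platinum
2843.7 platinum × 0.80479 = 2288.581323 silver
2288.581323 silver × 0.24362 = 557.54418190926 aluminium
Net change: 557.54418190926 − 500 = 57.54418190926 aluminium

57.544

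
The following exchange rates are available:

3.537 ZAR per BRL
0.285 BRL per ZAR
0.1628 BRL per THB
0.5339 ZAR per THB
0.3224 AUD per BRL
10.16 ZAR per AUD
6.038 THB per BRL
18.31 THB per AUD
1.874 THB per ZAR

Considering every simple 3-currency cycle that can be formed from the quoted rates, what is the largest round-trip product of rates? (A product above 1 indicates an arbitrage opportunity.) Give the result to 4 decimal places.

ZAR→THB→BRL→ZAR: 1.874 × 0.1628 × 3.537 = 1.07909
THB→BRL→AUD→THB: 0.1628 × 0.3224 × 18.31 = 0.96103
ZAR→BRL→AUD→ZAR: 0.285 × 0.3224 × 10.16 = 0.93354
ZAR→BRL→THB→ZAR: 0.285 × 6.038 × 0.5339 = 0.91875
Maximum is ZAR→THB→BRL→ZAR at 1.0791; arbitrage exists.

1.0791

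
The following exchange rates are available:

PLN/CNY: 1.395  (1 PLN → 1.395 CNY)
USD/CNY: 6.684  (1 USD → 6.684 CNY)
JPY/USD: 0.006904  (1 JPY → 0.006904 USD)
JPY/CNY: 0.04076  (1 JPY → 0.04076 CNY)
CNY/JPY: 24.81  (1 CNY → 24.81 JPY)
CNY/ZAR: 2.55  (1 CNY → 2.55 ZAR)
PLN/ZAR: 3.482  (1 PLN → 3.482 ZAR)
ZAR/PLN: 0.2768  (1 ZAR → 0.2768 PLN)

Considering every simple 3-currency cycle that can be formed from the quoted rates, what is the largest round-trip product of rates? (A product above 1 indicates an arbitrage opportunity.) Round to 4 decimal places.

1.1449

USD→CNY→JPY→USD: 6.684 × 24.81 × 0.006904 = 1.14489
CNY→ZAR→PLN→CNY: 2.55 × 0.2768 × 1.395 = 0.98465
Maximum is USD→CNY→JPY→USD at 1.1449; arbitrage exists.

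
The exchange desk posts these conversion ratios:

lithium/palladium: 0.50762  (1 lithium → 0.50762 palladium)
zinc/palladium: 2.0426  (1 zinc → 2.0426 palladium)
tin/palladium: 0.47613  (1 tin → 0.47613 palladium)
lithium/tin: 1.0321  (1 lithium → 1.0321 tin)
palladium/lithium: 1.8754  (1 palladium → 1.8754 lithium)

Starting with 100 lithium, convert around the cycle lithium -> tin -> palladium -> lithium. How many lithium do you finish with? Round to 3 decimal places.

92.160

100 lithium × 1.0321 = 103.21 tin
103.21 tin × 0.47613 = 49.1413773 palladium
49.1413773 palladium × 1.8754 = 92.15973898842 lithium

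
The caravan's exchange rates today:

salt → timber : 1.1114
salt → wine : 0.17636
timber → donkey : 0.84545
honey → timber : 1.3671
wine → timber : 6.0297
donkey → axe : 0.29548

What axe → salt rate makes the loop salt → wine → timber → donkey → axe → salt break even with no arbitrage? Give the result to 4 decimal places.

Known legs of the cycle: 0.17636 × 6.0297 × 0.84545 × 0.29548 = 0.265651219477402872
For no arbitrage the full-cycle product must be 1, so the missing rate is 1 / 0.265651219477402872 ≈ 3.764334.

3.7643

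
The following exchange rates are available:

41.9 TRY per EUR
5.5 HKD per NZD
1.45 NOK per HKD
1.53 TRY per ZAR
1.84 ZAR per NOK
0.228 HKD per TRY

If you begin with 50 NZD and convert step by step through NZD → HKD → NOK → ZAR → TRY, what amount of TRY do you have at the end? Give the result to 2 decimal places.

1122.56

50 NZD × 5.5 = 275 HKD
275 HKD × 1.45 = 398.75 NOK
398.75 NOK × 1.84 = 733.7 ZAR
733.7 ZAR × 1.53 = 1122.561 TRY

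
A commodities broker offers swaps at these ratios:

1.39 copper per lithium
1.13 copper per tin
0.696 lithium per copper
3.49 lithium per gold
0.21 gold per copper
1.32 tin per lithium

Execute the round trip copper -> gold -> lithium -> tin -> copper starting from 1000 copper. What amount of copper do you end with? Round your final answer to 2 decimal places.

1000 copper × 0.21 = 210 gold
210 gold × 3.49 = 732.9 lithium
732.9 lithium × 1.32 = 967.428 tin
967.428 tin × 1.13 = 1093.19364 copper

1093.19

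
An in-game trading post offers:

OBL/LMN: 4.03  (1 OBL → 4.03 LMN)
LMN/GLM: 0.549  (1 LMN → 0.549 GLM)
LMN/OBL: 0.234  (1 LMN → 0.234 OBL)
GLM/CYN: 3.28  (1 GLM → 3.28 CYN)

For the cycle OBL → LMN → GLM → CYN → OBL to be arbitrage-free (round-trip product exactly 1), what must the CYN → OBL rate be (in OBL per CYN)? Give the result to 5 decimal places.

0.13780

Known legs of the cycle: 4.03 × 0.549 × 3.28 = 7.2569016
For no arbitrage the full-cycle product must be 1, so the missing rate is 1 / 7.2569016 ≈ 0.1377999.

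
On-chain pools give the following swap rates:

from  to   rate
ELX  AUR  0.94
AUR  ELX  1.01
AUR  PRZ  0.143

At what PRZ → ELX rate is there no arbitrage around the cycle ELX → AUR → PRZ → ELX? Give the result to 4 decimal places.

Known legs of the cycle: 0.94 × 0.143 = 0.13442
For no arbitrage the full-cycle product must be 1, so the missing rate is 1 / 0.13442 ≈ 7.439369.

7.4394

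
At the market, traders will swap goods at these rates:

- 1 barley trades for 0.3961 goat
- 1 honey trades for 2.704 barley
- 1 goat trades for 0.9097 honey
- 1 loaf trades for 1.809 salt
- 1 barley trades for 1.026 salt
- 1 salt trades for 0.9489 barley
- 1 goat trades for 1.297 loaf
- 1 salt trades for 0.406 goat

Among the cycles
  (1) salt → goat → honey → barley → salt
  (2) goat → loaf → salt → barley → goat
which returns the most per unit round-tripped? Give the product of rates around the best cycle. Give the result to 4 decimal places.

1.0247

(1) 0.406 × 0.9097 × 2.704 × 1.026 = 1.02466
(2) 1.297 × 1.809 × 0.9489 × 0.3961 = 0.88187
Highest is cycle (1) at 1.0247 (>1, arbitrage).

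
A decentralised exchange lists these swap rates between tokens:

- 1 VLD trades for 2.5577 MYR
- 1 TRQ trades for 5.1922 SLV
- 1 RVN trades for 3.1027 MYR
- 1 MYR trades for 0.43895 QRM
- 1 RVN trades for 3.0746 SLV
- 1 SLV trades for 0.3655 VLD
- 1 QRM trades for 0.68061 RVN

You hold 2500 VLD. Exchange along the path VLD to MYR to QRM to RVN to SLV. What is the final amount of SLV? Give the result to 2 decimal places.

2500 VLD × 2.5577 = 6394.25 MYR
6394.25 MYR × 0.43895 = 2806.7560375 QRM
2806.7560375 QRM × 0.68061 = 1910.306226682875 RVN
1910.306226682875 RVN × 3.0746 = 5873.427524559167475 SLV

5873.43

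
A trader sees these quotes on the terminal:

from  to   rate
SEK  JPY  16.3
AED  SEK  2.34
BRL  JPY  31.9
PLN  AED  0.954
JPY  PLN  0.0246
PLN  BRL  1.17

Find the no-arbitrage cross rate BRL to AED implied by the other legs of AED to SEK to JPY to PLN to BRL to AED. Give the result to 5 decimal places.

0.91091

Known legs of the cycle: 2.34 × 16.3 × 0.0246 × 1.17 = 1.097803044
For no arbitrage the full-cycle product must be 1, so the missing rate is 1 / 1.097803044 ≈ 0.9109102.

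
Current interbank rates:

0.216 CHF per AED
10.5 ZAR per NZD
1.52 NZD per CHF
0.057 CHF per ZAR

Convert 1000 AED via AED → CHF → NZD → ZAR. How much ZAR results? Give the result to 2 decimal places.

1000 AED × 0.216 = 216 CHF
216 CHF × 1.52 = 328.32 NZD
328.32 NZD × 10.5 = 3447.36 ZAR

3447.36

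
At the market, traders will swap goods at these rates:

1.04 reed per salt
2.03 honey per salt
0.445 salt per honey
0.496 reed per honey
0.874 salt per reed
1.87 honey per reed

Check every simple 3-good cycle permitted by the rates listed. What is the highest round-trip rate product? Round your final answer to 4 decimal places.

0.8800

reed→salt→honey→reed: 0.874 × 2.03 × 0.496 = 0.88001
reed→honey→salt→reed: 1.87 × 0.445 × 1.04 = 0.86544
Maximum is reed→salt→honey→reed at 0.8800; no arbitrage — every cycle loses value.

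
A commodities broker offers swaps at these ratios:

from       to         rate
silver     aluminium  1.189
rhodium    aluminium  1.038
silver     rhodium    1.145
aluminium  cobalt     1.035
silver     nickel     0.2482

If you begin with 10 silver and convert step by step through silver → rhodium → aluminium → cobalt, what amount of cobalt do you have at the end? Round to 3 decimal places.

10 silver × 1.145 = 11.45 rhodium
11.45 rhodium × 1.038 = 11.8851 aluminium
11.8851 aluminium × 1.035 = 12.3010785 cobalt

12.301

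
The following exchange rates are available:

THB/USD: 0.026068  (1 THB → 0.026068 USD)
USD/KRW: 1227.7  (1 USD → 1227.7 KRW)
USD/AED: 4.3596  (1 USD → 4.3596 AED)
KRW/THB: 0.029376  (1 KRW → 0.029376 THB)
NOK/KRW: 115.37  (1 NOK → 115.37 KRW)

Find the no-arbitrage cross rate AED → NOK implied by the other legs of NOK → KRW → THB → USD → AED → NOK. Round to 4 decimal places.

Known legs of the cycle: 115.37 × 0.029376 × 0.026068 × 4.3596 = 0.385158873996481536
For no arbitrage the full-cycle product must be 1, so the missing rate is 1 / 0.385158873996481536 ≈ 2.596331.

2.5963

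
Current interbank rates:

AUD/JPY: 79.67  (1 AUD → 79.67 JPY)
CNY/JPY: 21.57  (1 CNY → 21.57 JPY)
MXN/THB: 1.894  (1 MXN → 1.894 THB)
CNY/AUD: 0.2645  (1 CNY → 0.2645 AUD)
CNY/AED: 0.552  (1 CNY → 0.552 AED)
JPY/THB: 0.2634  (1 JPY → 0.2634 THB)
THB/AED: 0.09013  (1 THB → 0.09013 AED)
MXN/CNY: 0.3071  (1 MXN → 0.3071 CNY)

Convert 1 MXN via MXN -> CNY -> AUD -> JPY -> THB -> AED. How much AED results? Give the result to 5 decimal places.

0.15363

1 MXN × 0.3071 = 0.3071 CNY
0.3071 CNY × 0.2645 = 0.08122795 AUD
0.08122795 AUD × 79.67 = 6.4714307765 JPY
6.4714307765 JPY × 0.2634 = 1.7045748665301 THB
1.7045748665301 THB × 0.09013 = 0.153633332720357913 AED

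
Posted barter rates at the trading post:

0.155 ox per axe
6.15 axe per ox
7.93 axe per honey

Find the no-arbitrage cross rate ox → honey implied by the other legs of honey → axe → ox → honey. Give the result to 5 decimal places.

Known legs of the cycle: 7.93 × 0.155 = 1.22915
For no arbitrage the full-cycle product must be 1, so the missing rate is 1 / 1.22915 ≈ 0.8135704.

0.81357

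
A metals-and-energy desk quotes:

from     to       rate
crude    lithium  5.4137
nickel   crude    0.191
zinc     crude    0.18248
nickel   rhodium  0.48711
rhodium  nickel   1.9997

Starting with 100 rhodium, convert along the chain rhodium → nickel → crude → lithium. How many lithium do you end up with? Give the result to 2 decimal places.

100 rhodium × 1.9997 = 199.97 nickel
199.97 nickel × 0.191 = 38.19427 crude
38.19427 crude × 5.4137 = 206.772319499 lithium

206.77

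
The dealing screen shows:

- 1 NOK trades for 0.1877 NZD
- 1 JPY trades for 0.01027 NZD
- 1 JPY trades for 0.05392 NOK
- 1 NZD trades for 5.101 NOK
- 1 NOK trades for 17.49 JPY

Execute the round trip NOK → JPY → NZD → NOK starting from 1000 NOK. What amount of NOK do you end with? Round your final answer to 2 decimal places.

1000 NOK × 17.49 = 17490 JPY
17490 JPY × 0.01027 = 179.6223 NZD
179.6223 NZD × 5.101 = 916.2533523 NOK

916.25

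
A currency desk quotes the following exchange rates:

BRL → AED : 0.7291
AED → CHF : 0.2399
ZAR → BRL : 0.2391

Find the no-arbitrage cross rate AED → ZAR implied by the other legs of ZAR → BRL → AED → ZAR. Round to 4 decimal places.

Known legs of the cycle: 0.2391 × 0.7291 = 0.17432781
For no arbitrage the full-cycle product must be 1, so the missing rate is 1 / 0.17432781 ≈ 5.736319.

5.7363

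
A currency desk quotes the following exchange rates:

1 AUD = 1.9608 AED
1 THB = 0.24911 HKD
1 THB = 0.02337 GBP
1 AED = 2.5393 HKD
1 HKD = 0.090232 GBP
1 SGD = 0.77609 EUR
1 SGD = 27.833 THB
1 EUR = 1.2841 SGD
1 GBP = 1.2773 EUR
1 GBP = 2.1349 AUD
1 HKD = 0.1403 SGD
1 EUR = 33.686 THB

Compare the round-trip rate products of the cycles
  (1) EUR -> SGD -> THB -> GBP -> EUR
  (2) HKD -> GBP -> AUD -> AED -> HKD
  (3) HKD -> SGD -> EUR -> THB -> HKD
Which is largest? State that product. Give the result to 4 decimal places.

(1) 1.2841 × 27.833 × 0.02337 × 1.2773 = 1.06687
(2) 0.090232 × 2.1349 × 1.9608 × 2.5393 = 0.95915
(3) 0.1403 × 0.77609 × 33.686 × 0.24911 = 0.91371
Highest is cycle (1) at 1.0669 (>1, arbitrage).

1.0669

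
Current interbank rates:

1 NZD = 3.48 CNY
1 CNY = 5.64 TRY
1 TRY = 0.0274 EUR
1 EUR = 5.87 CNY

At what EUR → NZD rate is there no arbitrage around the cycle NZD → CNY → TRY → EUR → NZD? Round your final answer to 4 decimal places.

Known legs of the cycle: 3.48 × 5.64 × 0.0274 = 0.53778528
For no arbitrage the full-cycle product must be 1, so the missing rate is 1 / 0.53778528 ≈ 1.859478.

1.8595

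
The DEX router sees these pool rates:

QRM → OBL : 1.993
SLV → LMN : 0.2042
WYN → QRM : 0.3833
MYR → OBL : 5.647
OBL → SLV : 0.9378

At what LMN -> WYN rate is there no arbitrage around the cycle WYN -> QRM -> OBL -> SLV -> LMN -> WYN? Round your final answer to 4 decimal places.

Known legs of the cycle: 0.3833 × 1.993 × 0.9378 × 0.2042 = 0.146289139093044
For no arbitrage the full-cycle product must be 1, so the missing rate is 1 / 0.146289139093044 ≈ 6.835777.

6.8358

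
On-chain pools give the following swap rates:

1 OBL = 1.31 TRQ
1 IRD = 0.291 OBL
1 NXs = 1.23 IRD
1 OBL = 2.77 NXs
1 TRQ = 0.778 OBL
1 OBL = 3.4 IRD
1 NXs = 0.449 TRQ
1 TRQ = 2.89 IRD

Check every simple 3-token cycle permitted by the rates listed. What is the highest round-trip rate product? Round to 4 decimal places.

TRQ→IRD→OBL→TRQ: 2.89 × 0.291 × 1.31 = 1.10170
OBL→NXs→IRD→OBL: 2.77 × 1.23 × 0.291 = 0.99147
TRQ→OBL→NXs→TRQ: 0.778 × 2.77 × 0.449 = 0.96762
Maximum is TRQ→IRD→OBL→TRQ at 1.1017; arbitrage exists.

1.1017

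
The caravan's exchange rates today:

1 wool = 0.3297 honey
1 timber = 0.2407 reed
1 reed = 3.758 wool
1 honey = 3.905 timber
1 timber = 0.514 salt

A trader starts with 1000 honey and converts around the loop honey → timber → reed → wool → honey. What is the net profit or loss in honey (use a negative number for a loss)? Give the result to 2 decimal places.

164.59

1000 honey × 3.905 = 3905 timber
3905 timber × 0.2407 = 939.9335 reed
939.9335 reed × 3.758 = 3532.270093 wool
3532.270093 wool × 0.3297 = 1164.5894496621 honey
Net change: 1164.5894496621 − 1000 = 164.5894496621 honey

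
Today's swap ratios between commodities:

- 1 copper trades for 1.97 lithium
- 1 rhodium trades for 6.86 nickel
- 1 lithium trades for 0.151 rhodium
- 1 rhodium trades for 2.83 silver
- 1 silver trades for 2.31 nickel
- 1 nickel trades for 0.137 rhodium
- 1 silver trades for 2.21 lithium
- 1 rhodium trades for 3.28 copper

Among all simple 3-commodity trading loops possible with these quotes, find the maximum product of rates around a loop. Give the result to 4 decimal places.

0.9757

rhodium→copper→lithium→rhodium: 3.28 × 1.97 × 0.151 = 0.97570
rhodium→silver→lithium→rhodium: 2.83 × 2.21 × 0.151 = 0.94440
rhodium→silver→nickel→rhodium: 2.83 × 2.31 × 0.137 = 0.89561
Maximum is rhodium→copper→lithium→rhodium at 0.9757; no arbitrage — every cycle loses value.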